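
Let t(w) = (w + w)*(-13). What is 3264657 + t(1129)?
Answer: 3235303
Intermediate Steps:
t(w) = -26*w (t(w) = (2*w)*(-13) = -26*w)
3264657 + t(1129) = 3264657 - 26*1129 = 3264657 - 29354 = 3235303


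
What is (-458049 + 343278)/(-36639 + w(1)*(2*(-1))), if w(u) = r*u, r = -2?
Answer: 114771/36635 ≈ 3.1328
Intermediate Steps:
w(u) = -2*u
(-458049 + 343278)/(-36639 + w(1)*(2*(-1))) = (-458049 + 343278)/(-36639 + (-2*1)*(2*(-1))) = -114771/(-36639 - 2*(-2)) = -114771/(-36639 + 4) = -114771/(-36635) = -114771*(-1/36635) = 114771/36635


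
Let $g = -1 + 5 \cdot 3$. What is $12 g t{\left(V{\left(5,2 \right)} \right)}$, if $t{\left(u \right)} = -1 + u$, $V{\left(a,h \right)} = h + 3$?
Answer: $672$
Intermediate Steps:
$V{\left(a,h \right)} = 3 + h$
$g = 14$ ($g = -1 + 15 = 14$)
$12 g t{\left(V{\left(5,2 \right)} \right)} = 12 \cdot 14 \left(-1 + \left(3 + 2\right)\right) = 168 \left(-1 + 5\right) = 168 \cdot 4 = 672$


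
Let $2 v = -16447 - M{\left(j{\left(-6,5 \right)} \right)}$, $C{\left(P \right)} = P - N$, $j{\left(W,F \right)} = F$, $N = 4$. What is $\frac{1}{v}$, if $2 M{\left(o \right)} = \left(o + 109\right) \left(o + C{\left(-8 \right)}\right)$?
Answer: $- \frac{1}{8024} \approx -0.00012463$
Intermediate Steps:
$C{\left(P \right)} = -4 + P$ ($C{\left(P \right)} = P - 4 = -4 + P$)
$M{\left(o \right)} = \frac{\left(-12 + o\right) \left(109 + o\right)}{2}$ ($M{\left(o \right)} = \frac{\left(o + 109\right) \left(o - 12\right)}{2} = \frac{\left(109 + o\right) \left(o - 12\right)}{2} = \frac{\left(109 + o\right) \left(-12 + o\right)}{2} = \frac{\left(-12 + o\right) \left(109 + o\right)}{2}$)
$v = -8024$ ($v = \frac{-16447 - \left(-654 + \frac{5^{2}}{2} + \frac{97}{2} \cdot 5\right)}{2} = \frac{-16447 - \left(-654 + \frac{1}{2} \cdot 25 + \frac{485}{2}\right)}{2} = \frac{-16447 - \left(-654 + \frac{25}{2} + \frac{485}{2}\right)}{2} = \frac{-16447 - -399}{2} = \frac{-16447 + 399}{2} = \frac{1}{2} \left(-16048\right) = -8024$)
$\frac{1}{v} = \frac{1}{-8024} = - \frac{1}{8024}$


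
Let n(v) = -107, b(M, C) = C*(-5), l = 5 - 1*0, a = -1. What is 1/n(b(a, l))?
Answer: -1/107 ≈ -0.0093458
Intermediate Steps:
l = 5 (l = 5 + 0 = 5)
b(M, C) = -5*C
1/n(b(a, l)) = 1/(-107) = -1/107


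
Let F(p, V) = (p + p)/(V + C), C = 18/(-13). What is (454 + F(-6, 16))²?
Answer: 1853474704/9025 ≈ 2.0537e+5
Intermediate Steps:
C = -18/13 (C = 18*(-1/13) = -18/13 ≈ -1.3846)
F(p, V) = 2*p/(-18/13 + V) (F(p, V) = (p + p)/(V - 18/13) = (2*p)/(-18/13 + V) = 2*p/(-18/13 + V))
(454 + F(-6, 16))² = (454 + 26*(-6)/(-18 + 13*16))² = (454 + 26*(-6)/(-18 + 208))² = (454 + 26*(-6)/190)² = (454 + 26*(-6)*(1/190))² = (454 - 78/95)² = (43052/95)² = 1853474704/9025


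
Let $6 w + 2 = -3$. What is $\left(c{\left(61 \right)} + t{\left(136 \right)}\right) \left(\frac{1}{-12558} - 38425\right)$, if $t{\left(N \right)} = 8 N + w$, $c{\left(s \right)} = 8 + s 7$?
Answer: $- \frac{4407048332083}{75348} \approx -5.8489 \cdot 10^{7}$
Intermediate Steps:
$c{\left(s \right)} = 8 + 7 s$
$w = - \frac{5}{6}$ ($w = - \frac{1}{3} + \frac{1}{6} \left(-3\right) = - \frac{1}{3} - \frac{1}{2} = - \frac{5}{6} \approx -0.83333$)
$t{\left(N \right)} = - \frac{5}{6} + 8 N$ ($t{\left(N \right)} = 8 N - \frac{5}{6} = - \frac{5}{6} + 8 N$)
$\left(c{\left(61 \right)} + t{\left(136 \right)}\right) \left(\frac{1}{-12558} - 38425\right) = \left(\left(8 + 7 \cdot 61\right) + \left(- \frac{5}{6} + 8 \cdot 136\right)\right) \left(\frac{1}{-12558} - 38425\right) = \left(\left(8 + 427\right) + \left(- \frac{5}{6} + 1088\right)\right) \left(- \frac{1}{12558} - 38425\right) = \left(435 + \frac{6523}{6}\right) \left(- \frac{482541151}{12558}\right) = \frac{9133}{6} \left(- \frac{482541151}{12558}\right) = - \frac{4407048332083}{75348}$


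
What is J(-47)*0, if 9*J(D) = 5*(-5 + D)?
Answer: 0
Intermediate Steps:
J(D) = -25/9 + 5*D/9 (J(D) = (5*(-5 + D))/9 = (-25 + 5*D)/9 = -25/9 + 5*D/9)
J(-47)*0 = (-25/9 + (5/9)*(-47))*0 = (-25/9 - 235/9)*0 = -260/9*0 = 0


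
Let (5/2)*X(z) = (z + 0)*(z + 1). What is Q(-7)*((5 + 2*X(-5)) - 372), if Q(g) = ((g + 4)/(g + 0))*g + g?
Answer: 3510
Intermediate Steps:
X(z) = 2*z*(1 + z)/5 (X(z) = 2*((z + 0)*(z + 1))/5 = 2*(z*(1 + z))/5 = 2*z*(1 + z)/5)
Q(g) = 4 + 2*g (Q(g) = ((4 + g)/g)*g + g = (4 + g) + g = 4 + 2*g)
Q(-7)*((5 + 2*X(-5)) - 372) = (4 + 2*(-7))*((5 + 2*((⅖)*(-5)*(1 - 5))) - 372) = (4 - 14)*((5 + 2*((⅖)*(-5)*(-4))) - 372) = -10*((5 + 2*8) - 372) = -10*((5 + 16) - 372) = -10*(21 - 372) = -10*(-351) = 3510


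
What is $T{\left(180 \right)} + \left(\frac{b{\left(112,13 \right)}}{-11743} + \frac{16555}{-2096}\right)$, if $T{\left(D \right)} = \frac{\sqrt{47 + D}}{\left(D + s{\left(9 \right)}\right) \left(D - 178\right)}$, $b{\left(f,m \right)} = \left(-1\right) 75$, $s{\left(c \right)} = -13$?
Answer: $- \frac{194248165}{24613328} + \frac{\sqrt{227}}{334} \approx -7.8469$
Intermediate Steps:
$b{\left(f,m \right)} = -75$
$T{\left(D \right)} = \frac{\sqrt{47 + D}}{\left(-178 + D\right) \left(-13 + D\right)}$ ($T{\left(D \right)} = \frac{\sqrt{47 + D}}{\left(D - 13\right) \left(D - 178\right)} = \frac{\sqrt{47 + D}}{\left(-13 + D\right) \left(-178 + D\right)} = \frac{\sqrt{47 + D}}{\left(-178 + D\right) \left(-13 + D\right)}$)
$T{\left(180 \right)} + \left(\frac{b{\left(112,13 \right)}}{-11743} + \frac{16555}{-2096}\right) = \frac{\sqrt{47 + 180}}{2314 + 180^{2} - 34380} + \left(- \frac{75}{-11743} + \frac{16555}{-2096}\right) = \frac{\sqrt{227}}{2314 + 32400 - 34380} + \left(\left(-75\right) \left(- \frac{1}{11743}\right) + 16555 \left(- \frac{1}{2096}\right)\right) = \frac{\sqrt{227}}{334} + \left(\frac{75}{11743} - \frac{16555}{2096}\right) = \sqrt{227} \cdot \frac{1}{334} - \frac{194248165}{24613328} = \frac{\sqrt{227}}{334} - \frac{194248165}{24613328} = - \frac{194248165}{24613328} + \frac{\sqrt{227}}{334}$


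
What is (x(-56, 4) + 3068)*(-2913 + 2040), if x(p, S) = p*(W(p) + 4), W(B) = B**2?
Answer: 150829956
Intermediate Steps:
x(p, S) = p*(4 + p**2) (x(p, S) = p*(p**2 + 4) = p*(4 + p**2))
(x(-56, 4) + 3068)*(-2913 + 2040) = (-56*(4 + (-56)**2) + 3068)*(-2913 + 2040) = (-56*(4 + 3136) + 3068)*(-873) = (-56*3140 + 3068)*(-873) = (-175840 + 3068)*(-873) = -172772*(-873) = 150829956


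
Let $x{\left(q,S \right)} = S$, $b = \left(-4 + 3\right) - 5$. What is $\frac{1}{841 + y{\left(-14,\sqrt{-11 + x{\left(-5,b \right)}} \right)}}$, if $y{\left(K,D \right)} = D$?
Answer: $\frac{841}{707298} - \frac{i \sqrt{17}}{707298} \approx 0.001189 - 5.8294 \cdot 10^{-6} i$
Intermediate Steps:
$b = -6$ ($b = -1 - 5 = -6$)
$\frac{1}{841 + y{\left(-14,\sqrt{-11 + x{\left(-5,b \right)}} \right)}} = \frac{1}{841 + \sqrt{-11 - 6}} = \frac{1}{841 + \sqrt{-17}} = \frac{1}{841 + i \sqrt{17}}$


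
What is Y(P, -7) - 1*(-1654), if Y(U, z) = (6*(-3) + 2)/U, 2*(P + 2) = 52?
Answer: 4960/3 ≈ 1653.3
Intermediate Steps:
P = 24 (P = -2 + (½)*52 = -2 + 26 = 24)
Y(U, z) = -16/U (Y(U, z) = (-18 + 2)/U = -16/U)
Y(P, -7) - 1*(-1654) = -16/24 - 1*(-1654) = -16*1/24 + 1654 = -⅔ + 1654 = 4960/3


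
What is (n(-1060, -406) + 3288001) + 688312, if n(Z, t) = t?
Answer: 3975907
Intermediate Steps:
(n(-1060, -406) + 3288001) + 688312 = (-406 + 3288001) + 688312 = 3287595 + 688312 = 3975907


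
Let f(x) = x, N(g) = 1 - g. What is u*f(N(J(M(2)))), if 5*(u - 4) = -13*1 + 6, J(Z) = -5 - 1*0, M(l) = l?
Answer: 78/5 ≈ 15.600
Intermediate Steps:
J(Z) = -5 (J(Z) = -5 + 0 = -5)
u = 13/5 (u = 4 + (-13*1 + 6)/5 = 4 + (-13 + 6)/5 = 4 + (1/5)*(-7) = 4 - 7/5 = 13/5 ≈ 2.6000)
u*f(N(J(M(2)))) = 13*(1 - 1*(-5))/5 = 13*(1 + 5)/5 = (13/5)*6 = 78/5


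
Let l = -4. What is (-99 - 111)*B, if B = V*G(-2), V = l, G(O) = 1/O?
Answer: -420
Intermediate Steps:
V = -4
B = 2 (B = -4/(-2) = -4*(-1/2) = 2)
(-99 - 111)*B = (-99 - 111)*2 = -210*2 = -420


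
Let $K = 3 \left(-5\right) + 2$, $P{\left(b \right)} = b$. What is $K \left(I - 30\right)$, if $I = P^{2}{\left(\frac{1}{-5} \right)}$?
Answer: $\frac{9737}{25} \approx 389.48$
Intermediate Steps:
$K = -13$ ($K = -15 + 2 = -13$)
$I = \frac{1}{25}$ ($I = \left(\frac{1}{-5}\right)^{2} = \left(- \frac{1}{5}\right)^{2} = \frac{1}{25} \approx 0.04$)
$K \left(I - 30\right) = - 13 \left(\frac{1}{25} - 30\right) = \left(-13\right) \left(- \frac{749}{25}\right) = \frac{9737}{25}$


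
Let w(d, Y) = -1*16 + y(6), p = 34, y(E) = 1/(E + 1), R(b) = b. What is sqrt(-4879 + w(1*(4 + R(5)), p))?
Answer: 2*I*sqrt(59962)/7 ≈ 69.963*I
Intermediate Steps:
y(E) = 1/(1 + E)
w(d, Y) = -111/7 (w(d, Y) = -1*16 + 1/(1 + 6) = -16 + 1/7 = -111/7)
sqrt(-4879 + w(1*(4 + R(5)), p)) = sqrt(-4879 - 111/7) = sqrt(-34264/7) = 2*I*sqrt(59962)/7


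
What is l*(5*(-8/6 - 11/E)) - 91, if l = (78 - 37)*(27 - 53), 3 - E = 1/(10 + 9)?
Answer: 2260271/84 ≈ 26908.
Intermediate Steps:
E = 56/19 (E = 3 - 1/(10 + 9) = 3 - 1/19 = 56/19 ≈ 2.9474)
l = -1066 (l = 41*(-26) = -1066)
l*(5*(-8/6 - 11/E)) - 91 = -5330*(-8/6 - 11/56/19) - 91 = -5330*(-8*⅙ - 11*19/56) - 91 = -5330*(-4/3 - 209/56) - 91 = -5330*(-851)/168 - 91 = -1066*(-4255/168) - 91 = 2267915/84 - 91 = 2260271/84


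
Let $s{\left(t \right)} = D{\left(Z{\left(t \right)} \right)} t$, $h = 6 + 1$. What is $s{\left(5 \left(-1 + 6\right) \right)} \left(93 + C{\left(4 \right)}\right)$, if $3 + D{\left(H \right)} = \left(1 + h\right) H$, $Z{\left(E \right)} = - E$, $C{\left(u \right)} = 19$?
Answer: $-568400$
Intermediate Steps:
$h = 7$
$D{\left(H \right)} = -3 + 8 H$ ($D{\left(H \right)} = -3 + \left(1 + 7\right) H = -3 + 8 H$)
$s{\left(t \right)} = t \left(-3 - 8 t\right)$ ($s{\left(t \right)} = \left(-3 + 8 \left(- t\right)\right) t = \left(-3 - 8 t\right) t = t \left(-3 - 8 t\right)$)
$s{\left(5 \left(-1 + 6\right) \right)} \left(93 + C{\left(4 \right)}\right) = - 5 \left(-1 + 6\right) \left(3 + 8 \cdot 5 \left(-1 + 6\right)\right) \left(93 + 19\right) = - 5 \cdot 5 \left(3 + 8 \cdot 5 \cdot 5\right) 112 = \left(-1\right) 25 \left(3 + 8 \cdot 25\right) 112 = \left(-1\right) 25 \left(3 + 200\right) 112 = \left(-1\right) 25 \cdot 203 \cdot 112 = \left(-5075\right) 112 = -568400$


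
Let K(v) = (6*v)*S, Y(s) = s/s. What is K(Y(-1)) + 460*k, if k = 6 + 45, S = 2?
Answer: 23472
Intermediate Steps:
Y(s) = 1
k = 51
K(v) = 12*v (K(v) = (6*v)*2 = 12*v)
K(Y(-1)) + 460*k = 12*1 + 460*51 = 12 + 23460 = 23472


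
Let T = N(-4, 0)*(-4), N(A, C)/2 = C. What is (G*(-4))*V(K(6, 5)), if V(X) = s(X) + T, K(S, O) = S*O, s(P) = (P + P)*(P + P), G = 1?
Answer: -14400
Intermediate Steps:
N(A, C) = 2*C
s(P) = 4*P**2 (s(P) = (2*P)*(2*P) = 4*P**2)
T = 0 (T = (2*0)*(-4) = 0*(-4) = 0)
K(S, O) = O*S
V(X) = 4*X**2 (V(X) = 4*X**2 + 0 = 4*X**2)
(G*(-4))*V(K(6, 5)) = (1*(-4))*(4*(5*6)**2) = -16*30**2 = -16*900 = -4*3600 = -14400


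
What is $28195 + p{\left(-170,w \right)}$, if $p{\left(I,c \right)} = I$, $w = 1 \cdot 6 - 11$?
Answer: $28025$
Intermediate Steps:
$w = -5$ ($w = 6 - 11 = -5$)
$28195 + p{\left(-170,w \right)} = 28195 - 170 = 28025$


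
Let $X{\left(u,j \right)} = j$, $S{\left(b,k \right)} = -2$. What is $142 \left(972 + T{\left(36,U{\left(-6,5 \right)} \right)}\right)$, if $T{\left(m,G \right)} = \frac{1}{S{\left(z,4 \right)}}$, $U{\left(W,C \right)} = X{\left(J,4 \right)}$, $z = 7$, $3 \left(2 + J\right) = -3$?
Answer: $137953$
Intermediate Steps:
$J = -3$ ($J = -2 + \frac{1}{3} \left(-3\right) = -2 - 1 = -3$)
$U{\left(W,C \right)} = 4$
$T{\left(m,G \right)} = - \frac{1}{2}$ ($T{\left(m,G \right)} = \frac{1}{-2} = - \frac{1}{2}$)
$142 \left(972 + T{\left(36,U{\left(-6,5 \right)} \right)}\right) = 142 \left(972 - \frac{1}{2}\right) = 142 \cdot \frac{1943}{2} = 137953$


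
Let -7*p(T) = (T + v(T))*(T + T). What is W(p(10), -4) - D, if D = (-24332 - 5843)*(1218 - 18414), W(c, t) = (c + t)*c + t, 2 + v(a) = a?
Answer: -25425436216/49 ≈ -5.1889e+8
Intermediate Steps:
v(a) = -2 + a
p(T) = -2*T*(-2 + 2*T)/7 (p(T) = -(T + (-2 + T))*(T + T)/7 = -(-2 + 2*T)*2*T/7 = -2*T*(-2 + 2*T)/7)
W(c, t) = t + c*(c + t) (W(c, t) = c*(c + t) + t = t + c*(c + t))
D = 518889300 (D = -30175*(-17196) = 518889300)
W(p(10), -4) - D = (-4 + ((4/7)*10*(1 - 1*10))² + ((4/7)*10*(1 - 1*10))*(-4)) - 1*518889300 = (-4 + ((4/7)*10*(1 - 10))² + ((4/7)*10*(1 - 10))*(-4)) - 518889300 = (-4 + ((4/7)*10*(-9))² + ((4/7)*10*(-9))*(-4)) - 518889300 = (-4 + (-360/7)² - 360/7*(-4)) - 518889300 = (-4 + 129600/49 + 1440/7) - 518889300 = 139484/49 - 518889300 = -25425436216/49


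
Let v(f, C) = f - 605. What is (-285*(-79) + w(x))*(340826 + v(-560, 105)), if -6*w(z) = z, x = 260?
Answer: 22898246315/3 ≈ 7.6327e+9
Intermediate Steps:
w(z) = -z/6
v(f, C) = -605 + f
(-285*(-79) + w(x))*(340826 + v(-560, 105)) = (-285*(-79) - 1/6*260)*(340826 + (-605 - 560)) = (22515 - 130/3)*(340826 - 1165) = (67415/3)*339661 = 22898246315/3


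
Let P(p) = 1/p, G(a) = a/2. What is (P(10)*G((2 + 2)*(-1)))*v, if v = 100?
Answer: -20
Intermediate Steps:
G(a) = a/2 (G(a) = a*(1/2) = a/2)
(P(10)*G((2 + 2)*(-1)))*v = ((((2 + 2)*(-1))/2)/10)*100 = (((4*(-1))/2)/10)*100 = (((1/2)*(-4))/10)*100 = ((1/10)*(-2))*100 = -1/5*100 = -20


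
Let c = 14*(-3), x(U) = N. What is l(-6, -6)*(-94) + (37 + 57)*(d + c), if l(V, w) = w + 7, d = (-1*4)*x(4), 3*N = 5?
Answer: -14006/3 ≈ -4668.7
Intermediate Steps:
N = 5/3 (N = (⅓)*5 = 5/3 ≈ 1.6667)
x(U) = 5/3
c = -42
d = -20/3 (d = -1*4*(5/3) = -4*5/3 = -20/3 ≈ -6.6667)
l(V, w) = 7 + w
l(-6, -6)*(-94) + (37 + 57)*(d + c) = (7 - 6)*(-94) + (37 + 57)*(-20/3 - 42) = 1*(-94) + 94*(-146/3) = -94 - 13724/3 = -14006/3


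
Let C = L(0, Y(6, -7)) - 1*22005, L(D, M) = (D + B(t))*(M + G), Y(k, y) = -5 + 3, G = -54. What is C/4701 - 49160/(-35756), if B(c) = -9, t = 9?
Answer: -44807383/14007413 ≈ -3.1988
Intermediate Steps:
Y(k, y) = -2
L(D, M) = (-54 + M)*(-9 + D) (L(D, M) = (D - 9)*(M - 54) = (-9 + D)*(-54 + M) = (-54 + M)*(-9 + D))
C = -21501 (C = (486 - 54*0 - 9*(-2) + 0*(-2)) - 1*22005 = (486 + 0 + 18 + 0) - 22005 = 504 - 22005 = -21501)
C/4701 - 49160/(-35756) = -21501/4701 - 49160/(-35756) = -21501*1/4701 - 49160*(-1/35756) = -7167/1567 + 12290/8939 = -44807383/14007413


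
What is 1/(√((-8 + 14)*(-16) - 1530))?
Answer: -I*√1626/1626 ≈ -0.024799*I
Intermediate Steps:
1/(√((-8 + 14)*(-16) - 1530)) = 1/(√(6*(-16) - 1530)) = 1/(√(-96 - 1530)) = 1/(√(-1626)) = 1/(I*√1626) = -I*√1626/1626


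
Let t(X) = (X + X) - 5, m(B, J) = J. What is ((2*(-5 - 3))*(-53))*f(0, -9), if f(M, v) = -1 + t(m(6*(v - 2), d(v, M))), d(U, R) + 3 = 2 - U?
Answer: 8480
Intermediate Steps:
d(U, R) = -1 - U (d(U, R) = -3 + (2 - U) = -1 - U)
t(X) = -5 + 2*X (t(X) = 2*X - 5 = -5 + 2*X)
f(M, v) = -8 - 2*v (f(M, v) = -1 + (-5 + 2*(-1 - v)) = -1 + (-5 + (-2 - 2*v)) = -1 + (-7 - 2*v) = -8 - 2*v)
((2*(-5 - 3))*(-53))*f(0, -9) = ((2*(-5 - 3))*(-53))*(-8 - 2*(-9)) = ((2*(-8))*(-53))*(-8 + 18) = -16*(-53)*10 = 848*10 = 8480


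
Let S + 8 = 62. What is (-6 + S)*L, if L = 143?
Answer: 6864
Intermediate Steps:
S = 54 (S = -8 + 62 = 54)
(-6 + S)*L = (-6 + 54)*143 = 48*143 = 6864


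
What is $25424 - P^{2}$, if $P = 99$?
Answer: $15623$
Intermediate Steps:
$25424 - P^{2} = 25424 - 99^{2} = 25424 - 9801 = 15623$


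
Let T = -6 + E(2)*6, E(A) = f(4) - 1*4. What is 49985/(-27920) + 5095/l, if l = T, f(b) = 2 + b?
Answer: 14195249/16752 ≈ 847.38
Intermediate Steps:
E(A) = 2 (E(A) = (2 + 4) - 1*4 = 6 - 4 = 2)
T = 6 (T = -6 + 2*6 = -6 + 12 = 6)
l = 6
49985/(-27920) + 5095/l = 49985/(-27920) + 5095/6 = 49985*(-1/27920) + 5095*(1/6) = -9997/5584 + 5095/6 = 14195249/16752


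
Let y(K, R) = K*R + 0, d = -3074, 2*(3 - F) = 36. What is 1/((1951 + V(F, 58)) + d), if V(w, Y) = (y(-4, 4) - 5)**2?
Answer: -1/682 ≈ -0.0014663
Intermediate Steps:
F = -15 (F = 3 - 1/2*36 = 3 - 18 = -15)
y(K, R) = K*R
V(w, Y) = 441 (V(w, Y) = (-4*4 - 5)**2 = (-16 - 5)**2 = (-21)**2 = 441)
1/((1951 + V(F, 58)) + d) = 1/((1951 + 441) - 3074) = 1/(2392 - 3074) = 1/(-682) = -1/682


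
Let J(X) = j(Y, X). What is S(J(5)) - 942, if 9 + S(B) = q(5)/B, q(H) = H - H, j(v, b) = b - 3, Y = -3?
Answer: -951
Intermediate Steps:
j(v, b) = -3 + b
J(X) = -3 + X
q(H) = 0
S(B) = -9 (S(B) = -9 + 0/B = -9 + 0 = -9)
S(J(5)) - 942 = -9 - 942 = -951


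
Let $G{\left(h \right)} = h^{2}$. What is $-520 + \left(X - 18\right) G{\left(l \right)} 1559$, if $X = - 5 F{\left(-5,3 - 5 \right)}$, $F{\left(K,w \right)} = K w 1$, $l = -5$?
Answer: $-2650820$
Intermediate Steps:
$F{\left(K,w \right)} = K w$
$X = -50$ ($X = - 5 \left(- 5 \left(3 - 5\right)\right) = - 5 \left(\left(-5\right) \left(-2\right)\right) = \left(-5\right) 10 = -50$)
$-520 + \left(X - 18\right) G{\left(l \right)} 1559 = -520 + \left(-50 - 18\right) \left(-5\right)^{2} \cdot 1559 = -520 + \left(-68\right) 25 \cdot 1559 = -520 - 2650300 = -2650820$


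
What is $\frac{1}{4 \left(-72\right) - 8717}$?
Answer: $- \frac{1}{9005} \approx -0.00011105$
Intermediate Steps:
$\frac{1}{4 \left(-72\right) - 8717} = \frac{1}{-288 - 8717} = \frac{1}{-9005} = - \frac{1}{9005}$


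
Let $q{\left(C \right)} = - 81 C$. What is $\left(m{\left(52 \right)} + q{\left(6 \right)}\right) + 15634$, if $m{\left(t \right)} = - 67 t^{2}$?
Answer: $-166020$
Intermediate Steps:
$\left(m{\left(52 \right)} + q{\left(6 \right)}\right) + 15634 = \left(- 67 \cdot 52^{2} - 486\right) + 15634 = \left(\left(-67\right) 2704 - 486\right) + 15634 = \left(-181168 - 486\right) + 15634 = -181654 + 15634 = -166020$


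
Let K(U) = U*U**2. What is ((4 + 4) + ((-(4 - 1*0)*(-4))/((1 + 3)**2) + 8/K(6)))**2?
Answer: 59536/729 ≈ 81.668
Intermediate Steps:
K(U) = U**3
((4 + 4) + ((-(4 - 1*0)*(-4))/((1 + 3)**2) + 8/K(6)))**2 = ((4 + 4) + ((-(4 - 1*0)*(-4))/((1 + 3)**2) + 8/(6**3)))**2 = (8 + ((-(4 + 0)*(-4))/(4**2) + 8/216))**2 = (8 + ((-1*4*(-4))/16 + 8*(1/216)))**2 = (8 + (-4*(-4)*(1/16) + 1/27))**2 = (8 + (16*(1/16) + 1/27))**2 = (8 + (1 + 1/27))**2 = (8 + 28/27)**2 = (244/27)**2 = 59536/729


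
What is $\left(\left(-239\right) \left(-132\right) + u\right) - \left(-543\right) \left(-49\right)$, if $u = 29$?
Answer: $4970$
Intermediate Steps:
$\left(\left(-239\right) \left(-132\right) + u\right) - \left(-543\right) \left(-49\right) = \left(\left(-239\right) \left(-132\right) + 29\right) - \left(-543\right) \left(-49\right) = \left(31548 + 29\right) - 26607 = 31577 - 26607 = 4970$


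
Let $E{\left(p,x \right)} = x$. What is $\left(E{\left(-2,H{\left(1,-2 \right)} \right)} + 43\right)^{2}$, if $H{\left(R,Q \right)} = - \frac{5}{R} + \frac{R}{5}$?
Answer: $\frac{36481}{25} \approx 1459.2$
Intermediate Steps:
$H{\left(R,Q \right)} = - \frac{5}{R} + \frac{R}{5}$ ($H{\left(R,Q \right)} = - \frac{5}{R} + R \frac{1}{5} = - \frac{5}{R} + \frac{R}{5}$)
$\left(E{\left(-2,H{\left(1,-2 \right)} \right)} + 43\right)^{2} = \left(\left(- \frac{5}{1} + \frac{1}{5} \cdot 1\right) + 43\right)^{2} = \left(\left(\left(-5\right) 1 + \frac{1}{5}\right) + 43\right)^{2} = \left(\left(-5 + \frac{1}{5}\right) + 43\right)^{2} = \left(- \frac{24}{5} + 43\right)^{2} = \left(\frac{191}{5}\right)^{2} = \frac{36481}{25}$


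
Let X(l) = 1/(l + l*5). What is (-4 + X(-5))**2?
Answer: 14641/900 ≈ 16.268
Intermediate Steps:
X(l) = 1/(6*l) (X(l) = 1/(l + 5*l) = 1/(6*l))
(-4 + X(-5))**2 = (-4 + (1/6)/(-5))**2 = (-4 + (1/6)*(-1/5))**2 = (-4 - 1/30)**2 = (-121/30)**2 = 14641/900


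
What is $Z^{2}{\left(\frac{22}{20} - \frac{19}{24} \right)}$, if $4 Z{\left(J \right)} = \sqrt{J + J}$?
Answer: $\frac{37}{960} \approx 0.038542$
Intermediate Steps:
$Z{\left(J \right)} = \frac{\sqrt{2} \sqrt{J}}{4}$ ($Z{\left(J \right)} = \frac{\sqrt{J + J}}{4} = \frac{\sqrt{2 J}}{4} = \frac{\sqrt{2} \sqrt{J}}{4}$)
$Z^{2}{\left(\frac{22}{20} - \frac{19}{24} \right)} = \left(\frac{\sqrt{2} \sqrt{\frac{22}{20} - \frac{19}{24}}}{4}\right)^{2} = \left(\frac{\sqrt{2} \sqrt{22 \cdot \frac{1}{20} - \frac{19}{24}}}{4}\right)^{2} = \left(\frac{\sqrt{2} \sqrt{\frac{11}{10} - \frac{19}{24}}}{4}\right)^{2} = \left(\frac{\sqrt{2} \sqrt{\frac{37}{120}}}{4}\right)^{2} = \left(\frac{\sqrt{2} \frac{\sqrt{1110}}{60}}{4}\right)^{2} = \left(\frac{\sqrt{555}}{120}\right)^{2} = \frac{37}{960}$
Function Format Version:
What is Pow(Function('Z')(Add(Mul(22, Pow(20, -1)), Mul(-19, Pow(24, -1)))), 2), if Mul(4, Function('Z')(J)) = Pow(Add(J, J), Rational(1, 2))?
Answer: Rational(37, 960) ≈ 0.038542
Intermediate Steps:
Function('Z')(J) = Mul(Rational(1, 4), Pow(2, Rational(1, 2)), Pow(J, Rational(1, 2))) (Function('Z')(J) = Mul(Rational(1, 4), Pow(Add(J, J), Rational(1, 2))) = Mul(Rational(1, 4), Pow(Mul(2, J), Rational(1, 2))) = Mul(Rational(1, 4), Mul(Pow(2, Rational(1, 2)), Pow(J, Rational(1, 2)))) = Mul(Rational(1, 4), Pow(2, Rational(1, 2)), Pow(J, Rational(1, 2))))
Pow(Function('Z')(Add(Mul(22, Pow(20, -1)), Mul(-19, Pow(24, -1)))), 2) = Pow(Mul(Rational(1, 4), Pow(2, Rational(1, 2)), Pow(Add(Mul(22, Pow(20, -1)), Mul(-19, Pow(24, -1))), Rational(1, 2))), 2) = Pow(Mul(Rational(1, 4), Pow(2, Rational(1, 2)), Pow(Add(Mul(22, Rational(1, 20)), Mul(-19, Rational(1, 24))), Rational(1, 2))), 2) = Pow(Mul(Rational(1, 4), Pow(2, Rational(1, 2)), Pow(Add(Rational(11, 10), Rational(-19, 24)), Rational(1, 2))), 2) = Pow(Mul(Rational(1, 4), Pow(2, Rational(1, 2)), Pow(Rational(37, 120), Rational(1, 2))), 2) = Pow(Mul(Rational(1, 4), Pow(2, Rational(1, 2)), Mul(Rational(1, 60), Pow(1110, Rational(1, 2)))), 2) = Pow(Mul(Rational(1, 120), Pow(555, Rational(1, 2))), 2) = Rational(37, 960)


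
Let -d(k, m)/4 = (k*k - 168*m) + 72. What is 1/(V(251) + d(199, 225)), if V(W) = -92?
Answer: -1/7584 ≈ -0.00013186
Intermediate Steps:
d(k, m) = -288 - 4*k² + 672*m (d(k, m) = -4*((k*k - 168*m) + 72) = -4*((k² - 168*m) + 72) = -4*(72 + k² - 168*m) = -288 - 4*k² + 672*m)
1/(V(251) + d(199, 225)) = 1/(-92 + (-288 - 4*199² + 672*225)) = 1/(-92 + (-288 - 4*39601 + 151200)) = 1/(-92 + (-288 - 158404 + 151200)) = 1/(-92 - 7492) = 1/(-7584) = -1/7584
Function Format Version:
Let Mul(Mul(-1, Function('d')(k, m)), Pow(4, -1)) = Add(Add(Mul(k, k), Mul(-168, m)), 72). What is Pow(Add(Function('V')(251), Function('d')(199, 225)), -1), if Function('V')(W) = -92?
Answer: Rational(-1, 7584) ≈ -0.00013186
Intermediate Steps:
Function('d')(k, m) = Add(-288, Mul(-4, Pow(k, 2)), Mul(672, m)) (Function('d')(k, m) = Mul(-4, Add(Add(Mul(k, k), Mul(-168, m)), 72)) = Mul(-4, Add(Add(Pow(k, 2), Mul(-168, m)), 72)) = Mul(-4, Add(72, Pow(k, 2), Mul(-168, m))) = Add(-288, Mul(-4, Pow(k, 2)), Mul(672, m)))
Pow(Add(Function('V')(251), Function('d')(199, 225)), -1) = Pow(Add(-92, Add(-288, Mul(-4, Pow(199, 2)), Mul(672, 225))), -1) = Pow(Add(-92, Add(-288, Mul(-4, 39601), 151200)), -1) = Pow(Add(-92, Add(-288, -158404, 151200)), -1) = Pow(Add(-92, -7492), -1) = Pow(-7584, -1) = Rational(-1, 7584)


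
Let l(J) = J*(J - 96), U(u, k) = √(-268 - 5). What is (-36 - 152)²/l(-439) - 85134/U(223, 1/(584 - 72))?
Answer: 35344/234865 + 4054*I*√273/13 ≈ 0.15049 + 5152.5*I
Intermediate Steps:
U(u, k) = I*√273 (U(u, k) = √(-273) = I*√273)
l(J) = J*(-96 + J)
(-36 - 152)²/l(-439) - 85134/U(223, 1/(584 - 72)) = (-36 - 152)²/((-439*(-96 - 439))) - 85134*(-I*√273/273) = (-188)²/((-439*(-535))) - (-4054)*I*√273/13 = 35344/234865 + 4054*I*√273/13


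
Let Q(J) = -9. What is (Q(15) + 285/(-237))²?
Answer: 649636/6241 ≈ 104.09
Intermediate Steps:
(Q(15) + 285/(-237))² = (-9 + 285/(-237))² = (-9 + 285*(-1/237))² = (-9 - 95/79)² = (-806/79)² = 649636/6241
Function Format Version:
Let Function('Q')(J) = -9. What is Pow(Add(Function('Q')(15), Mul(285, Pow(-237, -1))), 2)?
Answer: Rational(649636, 6241) ≈ 104.09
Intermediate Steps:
Pow(Add(Function('Q')(15), Mul(285, Pow(-237, -1))), 2) = Pow(Add(-9, Mul(285, Pow(-237, -1))), 2) = Pow(Add(-9, Mul(285, Rational(-1, 237))), 2) = Pow(Add(-9, Rational(-95, 79)), 2) = Pow(Rational(-806, 79), 2) = Rational(649636, 6241)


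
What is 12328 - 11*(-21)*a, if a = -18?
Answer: 8170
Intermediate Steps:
12328 - 11*(-21)*a = 12328 - 11*(-21)*(-18) = 12328 - (-231)*(-18) = 12328 - 1*4158 = 12328 - 4158 = 8170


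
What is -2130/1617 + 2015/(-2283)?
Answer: -2707015/1230537 ≈ -2.1999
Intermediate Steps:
-2130/1617 + 2015/(-2283) = -2130*1/1617 + 2015*(-1/2283) = -710/539 - 2015/2283 = -2707015/1230537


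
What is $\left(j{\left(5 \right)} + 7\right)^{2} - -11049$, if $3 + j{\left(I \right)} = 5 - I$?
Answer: $11065$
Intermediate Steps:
$j{\left(I \right)} = 2 - I$ ($j{\left(I \right)} = -3 - \left(-5 + I\right) = 2 - I$)
$\left(j{\left(5 \right)} + 7\right)^{2} - -11049 = \left(\left(2 - 5\right) + 7\right)^{2} - -11049 = \left(\left(2 - 5\right) + 7\right)^{2} + 11049 = \left(-3 + 7\right)^{2} + 11049 = 4^{2} + 11049 = 16 + 11049 = 11065$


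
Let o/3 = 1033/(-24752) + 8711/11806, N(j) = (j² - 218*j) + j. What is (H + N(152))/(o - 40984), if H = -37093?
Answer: 6863274633488/5987910390493 ≈ 1.1462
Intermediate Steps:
N(j) = j² - 217*j
o = 305128611/146111056 (o = 3*(1033/(-24752) + 8711/11806) = 3*(1033*(-1/24752) + 8711*(1/11806)) = 3*(-1033/24752 + 8711/11806) = 3*(101709537/146111056) = 305128611/146111056 ≈ 2.0883)
(H + N(152))/(o - 40984) = (-37093 + 152*(-217 + 152))/(305128611/146111056 - 40984) = (-37093 + 152*(-65))/(-5987910390493/146111056) = (-37093 - 9880)*(-146111056/5987910390493) = -46973*(-146111056/5987910390493) = 6863274633488/5987910390493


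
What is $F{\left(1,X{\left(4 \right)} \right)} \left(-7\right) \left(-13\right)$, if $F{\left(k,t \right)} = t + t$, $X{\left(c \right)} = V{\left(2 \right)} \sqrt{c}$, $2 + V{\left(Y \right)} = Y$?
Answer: $0$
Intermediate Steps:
$V{\left(Y \right)} = -2 + Y$
$X{\left(c \right)} = 0$ ($X{\left(c \right)} = \left(-2 + 2\right) \sqrt{c} = 0 \sqrt{c} = 0$)
$F{\left(k,t \right)} = 2 t$
$F{\left(1,X{\left(4 \right)} \right)} \left(-7\right) \left(-13\right) = 2 \cdot 0 \left(-7\right) \left(-13\right) = 0 \left(-7\right) \left(-13\right) = 0 \left(-13\right) = 0$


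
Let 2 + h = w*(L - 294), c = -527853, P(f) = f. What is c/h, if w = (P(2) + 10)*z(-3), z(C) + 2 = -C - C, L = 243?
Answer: 527853/2450 ≈ 215.45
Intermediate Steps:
z(C) = -2 - 2*C (z(C) = -2 + (-C - C) = -2 - 2*C)
w = 48 (w = (2 + 10)*(-2 - 2*(-3)) = 12*(-2 + 6) = 12*4 = 48)
h = -2450 (h = -2 + 48*(243 - 294) = -2 + 48*(-51) = -2 - 2448 = -2450)
c/h = -527853/(-2450) = -527853*(-1/2450) = 527853/2450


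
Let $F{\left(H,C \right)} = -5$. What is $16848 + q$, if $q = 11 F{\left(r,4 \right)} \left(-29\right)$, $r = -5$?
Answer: $18443$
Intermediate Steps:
$q = 1595$ ($q = 11 \left(-5\right) \left(-29\right) = \left(-55\right) \left(-29\right) = 1595$)
$16848 + q = 16848 + 1595 = 18443$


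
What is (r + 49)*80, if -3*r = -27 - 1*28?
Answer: 16160/3 ≈ 5386.7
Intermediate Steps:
r = 55/3 (r = -(-27 - 1*28)/3 = -(-27 - 28)/3 = -⅓*(-55) = 55/3 ≈ 18.333)
(r + 49)*80 = (55/3 + 49)*80 = (202/3)*80 = 16160/3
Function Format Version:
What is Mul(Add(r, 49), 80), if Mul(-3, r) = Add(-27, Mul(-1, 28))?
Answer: Rational(16160, 3) ≈ 5386.7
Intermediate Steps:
r = Rational(55, 3) (r = Mul(Rational(-1, 3), Add(-27, Mul(-1, 28))) = Mul(Rational(-1, 3), Add(-27, -28)) = Mul(Rational(-1, 3), -55) = Rational(55, 3) ≈ 18.333)
Mul(Add(r, 49), 80) = Mul(Add(Rational(55, 3), 49), 80) = Mul(Rational(202, 3), 80) = Rational(16160, 3)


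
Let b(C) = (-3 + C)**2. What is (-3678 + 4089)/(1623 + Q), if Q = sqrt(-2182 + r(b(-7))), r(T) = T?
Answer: 222351/878737 - 137*I*sqrt(2082)/878737 ≈ 0.25303 - 0.0071138*I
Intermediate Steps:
Q = I*sqrt(2082) (Q = sqrt(-2182 + (-3 - 7)**2) = sqrt(-2182 + (-10)**2) = sqrt(-2182 + 100) = sqrt(-2082) = I*sqrt(2082) ≈ 45.629*I)
(-3678 + 4089)/(1623 + Q) = (-3678 + 4089)/(1623 + I*sqrt(2082)) = 411/(1623 + I*sqrt(2082))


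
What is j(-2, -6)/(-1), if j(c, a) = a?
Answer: 6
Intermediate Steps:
j(-2, -6)/(-1) = -6/(-1) = -1*(-6) = 6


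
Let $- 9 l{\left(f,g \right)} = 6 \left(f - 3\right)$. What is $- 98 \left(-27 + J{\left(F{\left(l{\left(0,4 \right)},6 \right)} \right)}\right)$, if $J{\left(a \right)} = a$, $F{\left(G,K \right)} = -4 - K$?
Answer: $3626$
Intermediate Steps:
$l{\left(f,g \right)} = 2 - \frac{2 f}{3}$ ($l{\left(f,g \right)} = - \frac{6 \left(f - 3\right)}{9} = - \frac{6 \left(-3 + f\right)}{9} = - \frac{-18 + 6 f}{9} = 2 - \frac{2 f}{3}$)
$- 98 \left(-27 + J{\left(F{\left(l{\left(0,4 \right)},6 \right)} \right)}\right) = - 98 \left(-27 - 10\right) = \left(-98\right) \left(-37\right) = 3626$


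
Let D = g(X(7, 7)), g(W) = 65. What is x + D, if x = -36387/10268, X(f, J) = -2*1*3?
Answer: 631033/10268 ≈ 61.456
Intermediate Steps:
X(f, J) = -6 (X(f, J) = -2*3 = -6)
x = -36387/10268 (x = -36387*1/10268 = -36387/10268 ≈ -3.5437)
D = 65
x + D = -36387/10268 + 65 = 631033/10268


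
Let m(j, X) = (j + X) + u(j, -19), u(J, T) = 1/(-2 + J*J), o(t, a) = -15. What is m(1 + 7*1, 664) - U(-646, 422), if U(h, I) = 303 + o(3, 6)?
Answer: 23809/62 ≈ 384.02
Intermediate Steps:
u(J, T) = 1/(-2 + J²)
U(h, I) = 288 (U(h, I) = 303 - 15 = 288)
m(j, X) = X + j + 1/(-2 + j²) (m(j, X) = (j + X) + 1/(-2 + j²) = (X + j) + 1/(-2 + j²) = X + j + 1/(-2 + j²))
m(1 + 7*1, 664) - U(-646, 422) = (1 + (-2 + (1 + 7*1)²)*(664 + (1 + 7*1)))/(-2 + (1 + 7*1)²) - 1*288 = (1 + (-2 + (1 + 7)²)*(664 + (1 + 7)))/(-2 + (1 + 7)²) - 288 = (1 + (-2 + 8²)*(664 + 8))/(-2 + 8²) - 288 = (1 + (-2 + 64)*672)/(-2 + 64) - 288 = (1 + 62*672)/62 - 288 = (1 + 41664)/62 - 288 = (1/62)*41665 - 288 = 41665/62 - 288 = 23809/62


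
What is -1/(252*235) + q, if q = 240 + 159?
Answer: 23628779/59220 ≈ 399.00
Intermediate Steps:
q = 399
-1/(252*235) + q = -1/(252*235) + 399 = -1*1/59220 + 399 = -1/59220 + 399 = 23628779/59220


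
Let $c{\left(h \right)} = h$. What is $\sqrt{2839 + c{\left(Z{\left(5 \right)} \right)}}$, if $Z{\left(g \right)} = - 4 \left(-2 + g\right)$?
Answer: $\sqrt{2827} \approx 53.17$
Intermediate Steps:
$Z{\left(g \right)} = 8 - 4 g$
$\sqrt{2839 + c{\left(Z{\left(5 \right)} \right)}} = \sqrt{2839 + \left(8 - 20\right)} = \sqrt{2839 - 12} = \sqrt{2827}$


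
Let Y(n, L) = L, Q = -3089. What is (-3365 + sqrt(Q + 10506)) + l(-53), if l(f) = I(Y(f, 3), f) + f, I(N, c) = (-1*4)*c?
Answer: -3206 + sqrt(7417) ≈ -3119.9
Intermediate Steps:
I(N, c) = -4*c
l(f) = -3*f (l(f) = -4*f + f = -3*f)
(-3365 + sqrt(Q + 10506)) + l(-53) = (-3365 + sqrt(-3089 + 10506)) - 3*(-53) = (-3365 + sqrt(7417)) + 159 = -3206 + sqrt(7417)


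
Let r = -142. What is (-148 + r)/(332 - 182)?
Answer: -29/15 ≈ -1.9333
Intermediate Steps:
(-148 + r)/(332 - 182) = (-148 - 142)/(332 - 182) = -290/150 = -290*1/150 = -29/15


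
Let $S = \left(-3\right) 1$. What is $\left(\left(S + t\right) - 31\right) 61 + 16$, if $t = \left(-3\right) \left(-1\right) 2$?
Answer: $-1692$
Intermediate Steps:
$S = -3$
$t = 6$ ($t = 3 \cdot 2 = 6$)
$\left(\left(S + t\right) - 31\right) 61 + 16 = \left(\left(-3 + 6\right) - 31\right) 61 + 16 = \left(3 - 31\right) 61 + 16 = \left(-28\right) 61 + 16 = -1708 + 16 = -1692$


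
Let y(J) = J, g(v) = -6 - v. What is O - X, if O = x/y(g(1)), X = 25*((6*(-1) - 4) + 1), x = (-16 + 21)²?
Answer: 1550/7 ≈ 221.43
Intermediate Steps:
x = 25 (x = 5² = 25)
X = -225 (X = 25*((-6 - 4) + 1) = 25*(-10 + 1) = 25*(-9) = -225)
O = -25/7 (O = 25/(-6 - 1*1) = 25/(-6 - 1) = 25/(-7) = 25*(-⅐) = -25/7 ≈ -3.5714)
O - X = -25/7 - 1*(-225) = -25/7 + 225 = 1550/7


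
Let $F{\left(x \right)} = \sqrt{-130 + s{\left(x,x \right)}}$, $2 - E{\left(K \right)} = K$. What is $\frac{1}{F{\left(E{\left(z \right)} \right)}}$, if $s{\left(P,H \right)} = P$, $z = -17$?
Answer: $- \frac{i \sqrt{111}}{111} \approx - 0.094916 i$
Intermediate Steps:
$E{\left(K \right)} = 2 - K$
$F{\left(x \right)} = \sqrt{-130 + x}$
$\frac{1}{F{\left(E{\left(z \right)} \right)}} = \frac{1}{\sqrt{-130 + \left(2 - -17\right)}} = \frac{1}{\sqrt{-130 + \left(2 + 17\right)}} = \frac{1}{\sqrt{-130 + 19}} = \frac{1}{\sqrt{-111}} = \frac{1}{i \sqrt{111}} = - \frac{i \sqrt{111}}{111}$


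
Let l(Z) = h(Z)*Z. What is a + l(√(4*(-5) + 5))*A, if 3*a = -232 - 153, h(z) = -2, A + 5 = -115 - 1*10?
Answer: -385/3 + 260*I*√15 ≈ -128.33 + 1007.0*I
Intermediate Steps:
A = -130 (A = -5 + (-115 - 1*10) = -5 + (-115 - 10) = -5 - 125 = -130)
l(Z) = -2*Z
a = -385/3 (a = (-232 - 153)/3 = (⅓)*(-385) = -385/3 ≈ -128.33)
a + l(√(4*(-5) + 5))*A = -385/3 - 2*√(4*(-5) + 5)*(-130) = -385/3 - 2*√(-20 + 5)*(-130) = -385/3 - 2*I*√15*(-130) = -385/3 + 260*I*√15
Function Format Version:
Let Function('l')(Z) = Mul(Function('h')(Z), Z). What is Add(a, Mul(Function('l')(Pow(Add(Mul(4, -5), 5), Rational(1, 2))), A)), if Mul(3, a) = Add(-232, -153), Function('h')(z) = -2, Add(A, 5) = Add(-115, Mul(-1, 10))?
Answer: Add(Rational(-385, 3), Mul(260, I, Pow(15, Rational(1, 2)))) ≈ Add(-128.33, Mul(1007.0, I))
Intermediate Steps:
A = -130 (A = Add(-5, Add(-115, Mul(-1, 10))) = Add(-5, Add(-115, -10)) = Add(-5, -125) = -130)
Function('l')(Z) = Mul(-2, Z)
a = Rational(-385, 3) (a = Mul(Rational(1, 3), Add(-232, -153)) = Mul(Rational(1, 3), -385) = Rational(-385, 3) ≈ -128.33)
Add(a, Mul(Function('l')(Pow(Add(Mul(4, -5), 5), Rational(1, 2))), A)) = Add(Rational(-385, 3), Mul(Mul(-2, Pow(Add(Mul(4, -5), 5), Rational(1, 2))), -130)) = Add(Rational(-385, 3), Mul(Mul(-2, Pow(Add(-20, 5), Rational(1, 2))), -130)) = Add(Rational(-385, 3), Mul(Mul(-2, Pow(-15, Rational(1, 2))), -130)) = Add(Rational(-385, 3), Mul(Mul(-2, Mul(I, Pow(15, Rational(1, 2)))), -130)) = Add(Rational(-385, 3), Mul(Mul(-2, I, Pow(15, Rational(1, 2))), -130)) = Add(Rational(-385, 3), Mul(260, I, Pow(15, Rational(1, 2))))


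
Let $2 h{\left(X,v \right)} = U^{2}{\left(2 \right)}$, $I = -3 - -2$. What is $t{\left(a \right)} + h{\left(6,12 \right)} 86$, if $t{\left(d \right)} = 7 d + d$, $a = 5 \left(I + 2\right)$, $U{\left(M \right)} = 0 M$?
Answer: $40$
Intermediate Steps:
$U{\left(M \right)} = 0$
$I = -1$ ($I = -3 + 2 = -1$)
$a = 5$ ($a = 5 \left(-1 + 2\right) = 5 \cdot 1 = 5$)
$t{\left(d \right)} = 8 d$
$h{\left(X,v \right)} = 0$ ($h{\left(X,v \right)} = \frac{0^{2}}{2} = \frac{1}{2} \cdot 0 = 0$)
$t{\left(a \right)} + h{\left(6,12 \right)} 86 = 8 \cdot 5 + 0 \cdot 86 = 40 + 0 = 40$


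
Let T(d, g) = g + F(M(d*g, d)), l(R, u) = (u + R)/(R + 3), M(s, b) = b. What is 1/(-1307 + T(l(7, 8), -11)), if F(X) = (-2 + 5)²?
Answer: -1/1309 ≈ -0.00076394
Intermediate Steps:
l(R, u) = (R + u)/(3 + R)
F(X) = 9 (F(X) = 3² = 9)
T(d, g) = 9 + g (T(d, g) = g + 9 = 9 + g)
1/(-1307 + T(l(7, 8), -11)) = 1/(-1307 + (9 - 11)) = 1/(-1307 - 2) = 1/(-1309) = -1/1309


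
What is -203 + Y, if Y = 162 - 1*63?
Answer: -104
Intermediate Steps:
Y = 99 (Y = 162 - 63 = 99)
-203 + Y = -203 + 99 = -104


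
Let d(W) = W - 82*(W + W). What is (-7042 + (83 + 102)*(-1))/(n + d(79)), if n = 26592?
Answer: -7227/13715 ≈ -0.52694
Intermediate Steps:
d(W) = -163*W (d(W) = W - 164*W = -163*W)
(-7042 + (83 + 102)*(-1))/(n + d(79)) = (-7042 + (83 + 102)*(-1))/(26592 - 163*79) = (-7042 + 185*(-1))/(26592 - 12877) = (-7042 - 185)/13715 = -7227*1/13715 = -7227/13715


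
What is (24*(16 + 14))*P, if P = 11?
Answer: 7920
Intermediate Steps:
(24*(16 + 14))*P = (24*(16 + 14))*11 = (24*30)*11 = 720*11 = 7920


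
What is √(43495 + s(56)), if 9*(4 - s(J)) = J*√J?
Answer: √(391491 - 112*√14)/3 ≈ 208.45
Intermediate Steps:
s(J) = 4 - J^(3/2)/9 (s(J) = 4 - J*√J/9 = 4 - J^(3/2)/9)
√(43495 + s(56)) = √(43495 + (4 - 112*√14/9)) = √(43499 - 112*√14/9)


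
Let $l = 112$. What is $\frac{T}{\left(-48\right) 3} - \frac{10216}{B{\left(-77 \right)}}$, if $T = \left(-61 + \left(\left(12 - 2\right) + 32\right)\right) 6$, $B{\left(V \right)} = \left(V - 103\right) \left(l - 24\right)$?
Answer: $\frac{5689}{3960} \approx 1.4366$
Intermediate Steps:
$B{\left(V \right)} = -9064 + 88 V$ ($B{\left(V \right)} = \left(V - 103\right) \left(112 - 24\right) = \left(-103 + V\right) 88 = -9064 + 88 V$)
$T = -114$ ($T = \left(-61 + \left(10 + 32\right)\right) 6 = \left(-61 + 42\right) 6 = \left(-19\right) 6 = -114$)
$\frac{T}{\left(-48\right) 3} - \frac{10216}{B{\left(-77 \right)}} = - \frac{114}{\left(-48\right) 3} - \frac{10216}{-9064 + 88 \left(-77\right)} = - \frac{114}{-144} - \frac{10216}{-9064 - 6776} = \left(-114\right) \left(- \frac{1}{144}\right) - \frac{10216}{-15840} = \frac{19}{24} - - \frac{1277}{1980} = \frac{19}{24} + \frac{1277}{1980} = \frac{5689}{3960}$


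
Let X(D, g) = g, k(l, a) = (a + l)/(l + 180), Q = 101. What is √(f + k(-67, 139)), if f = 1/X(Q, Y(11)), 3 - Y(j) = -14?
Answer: √2568377/1921 ≈ 0.83426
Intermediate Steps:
Y(j) = 17 (Y(j) = 3 - 1*(-14) = 3 + 14 = 17)
k(l, a) = (a + l)/(180 + l)
f = 1/17 ≈ 0.058824
√(f + k(-67, 139)) = √(1/17 + (139 - 67)/(180 - 67)) = √(1/17 + 72/113) = √(1337/1921) = √2568377/1921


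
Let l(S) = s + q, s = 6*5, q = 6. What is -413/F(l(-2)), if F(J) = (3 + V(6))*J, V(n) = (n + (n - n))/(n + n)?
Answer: -59/18 ≈ -3.2778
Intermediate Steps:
s = 30
V(n) = ½ (V(n) = (n + 0)/((2*n)) = n*(1/(2*n)) = ½)
l(S) = 36 (l(S) = 30 + 6 = 36)
F(J) = 7*J/2 (F(J) = (3 + ½)*J = 7*J/2)
-413/F(l(-2)) = -413/((7/2)*36) = -413/126 = -413*1/126 = -59/18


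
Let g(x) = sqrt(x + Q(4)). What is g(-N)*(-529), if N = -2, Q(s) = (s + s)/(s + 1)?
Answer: -1587*sqrt(10)/5 ≈ -1003.7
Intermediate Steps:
Q(s) = 2*s/(1 + s) (Q(s) = (2*s)/(1 + s) = 2*s/(1 + s))
g(x) = sqrt(8/5 + x) (g(x) = sqrt(x + 2*4/(1 + 4)) = sqrt(x + 2*4/5) = sqrt(x + 2*4*(1/5)) = sqrt(x + 8/5) = sqrt(8/5 + x))
g(-N)*(-529) = (sqrt(40 + 25*(-1*(-2)))/5)*(-529) = (sqrt(40 + 25*2)/5)*(-529) = (sqrt(40 + 50)/5)*(-529) = (sqrt(90)/5)*(-529) = ((3*sqrt(10))/5)*(-529) = (3*sqrt(10)/5)*(-529) = -1587*sqrt(10)/5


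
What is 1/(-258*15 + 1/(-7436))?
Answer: -7436/28777321 ≈ -0.00025840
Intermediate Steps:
1/(-258*15 + 1/(-7436)) = 1/(-3870 - 1/7436) = 1/(-28777321/7436) = -7436/28777321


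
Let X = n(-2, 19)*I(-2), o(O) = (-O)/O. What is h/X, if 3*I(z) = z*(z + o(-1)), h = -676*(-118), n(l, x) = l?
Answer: -19942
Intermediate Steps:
o(O) = -1
h = 79768
I(z) = z*(-1 + z)/3 (I(z) = (z*(z - 1))/3 = (z*(-1 + z))/3 = z*(-1 + z)/3)
X = -4 (X = -2*(-2)*(-1 - 2)/3 = -2*(-2)*(-3)/3 = -2*2 = -4)
h/X = 79768/(-4) = 79768*(-¼) = -19942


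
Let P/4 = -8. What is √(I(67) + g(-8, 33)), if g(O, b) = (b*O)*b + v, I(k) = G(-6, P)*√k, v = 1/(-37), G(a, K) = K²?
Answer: √(-11926765 + 1401856*√67)/37 ≈ 18.172*I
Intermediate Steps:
P = -32 (P = 4*(-8) = -32)
v = -1/37 ≈ -0.027027
I(k) = 1024*√k (I(k) = (-32)²*√k = 1024*√k)
g(O, b) = -1/37 + O*b² (g(O, b) = (b*O)*b - 1/37 = (O*b)*b - 1/37 = O*b² - 1/37 = -1/37 + O*b²)
√(I(67) + g(-8, 33)) = √(1024*√67 + (-1/37 - 8*33²)) = √(1024*√67 + (-1/37 - 8*1089)) = √(1024*√67 + (-1/37 - 8712)) = √(1024*√67 - 322345/37) = √(-322345/37 + 1024*√67)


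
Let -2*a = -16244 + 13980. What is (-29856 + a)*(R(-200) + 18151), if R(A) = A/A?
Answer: -521398048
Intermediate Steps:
a = 1132 (a = -(-16244 + 13980)/2 = -½*(-2264) = 1132)
R(A) = 1
(-29856 + a)*(R(-200) + 18151) = (-29856 + 1132)*(1 + 18151) = -28724*18152 = -521398048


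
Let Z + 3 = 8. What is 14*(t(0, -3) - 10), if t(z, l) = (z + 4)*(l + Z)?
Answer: -28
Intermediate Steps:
Z = 5 (Z = -3 + 8 = 5)
t(z, l) = (4 + z)*(5 + l) (t(z, l) = (z + 4)*(l + 5) = (4 + z)*(5 + l))
14*(t(0, -3) - 10) = 14*((20 + 4*(-3) + 5*0 - 3*0) - 10) = 14*((20 - 12 + 0 + 0) - 10) = 14*(8 - 10) = 14*(-2) = -28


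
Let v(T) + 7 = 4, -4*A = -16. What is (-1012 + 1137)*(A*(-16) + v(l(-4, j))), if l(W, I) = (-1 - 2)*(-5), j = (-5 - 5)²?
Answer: -8375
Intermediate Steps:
A = 4 (A = -¼*(-16) = 4)
j = 100 (j = (-10)² = 100)
l(W, I) = 15 (l(W, I) = -3*(-5) = 15)
v(T) = -3 (v(T) = -7 + 4 = -3)
(-1012 + 1137)*(A*(-16) + v(l(-4, j))) = (-1012 + 1137)*(4*(-16) - 3) = 125*(-64 - 3) = 125*(-67) = -8375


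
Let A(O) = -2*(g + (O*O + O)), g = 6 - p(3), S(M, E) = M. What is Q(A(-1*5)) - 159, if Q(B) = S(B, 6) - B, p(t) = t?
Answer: -159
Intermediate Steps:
g = 3 (g = 6 - 1*3 = 6 - 3 = 3)
A(O) = -6 - 2*O - 2*O² (A(O) = -2*(3 + (O*O + O)) = -2*(3 + (O² + O)) = -2*(3 + (O + O²)) = -2*(3 + O + O²) = -6 - 2*O - 2*O²)
Q(B) = 0 (Q(B) = B - B = 0)
Q(A(-1*5)) - 159 = 0 - 159 = -159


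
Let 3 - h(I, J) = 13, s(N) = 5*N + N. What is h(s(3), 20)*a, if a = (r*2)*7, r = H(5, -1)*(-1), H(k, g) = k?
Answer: 700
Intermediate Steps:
s(N) = 6*N
h(I, J) = -10 (h(I, J) = 3 - 1*13 = 3 - 13 = -10)
r = -5 (r = 5*(-1) = -5)
a = -70 (a = -5*2*7 = -10*7 = -70)
h(s(3), 20)*a = -10*(-70) = 700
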